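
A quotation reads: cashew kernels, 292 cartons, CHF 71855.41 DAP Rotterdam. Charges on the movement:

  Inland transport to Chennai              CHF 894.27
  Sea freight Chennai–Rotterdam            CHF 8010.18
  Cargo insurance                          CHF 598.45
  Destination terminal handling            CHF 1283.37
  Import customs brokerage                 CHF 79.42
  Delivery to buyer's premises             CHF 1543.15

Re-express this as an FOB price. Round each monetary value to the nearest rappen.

FOB price: CHF 60420.26

Not relevant to the conversion: inland to port — on the seller under both DAP and FOB; already in the DAP price and stays in the FOB price. brokerage — on the buyer under both terms; not part of either seller's price.
From DAP to FOB, the seller no longer bears: freight, insurance, destination terminal, delivery.
FOB price = 71855.41 − 8010.18 − 598.45 − 1283.37 − 1543.15 = 60420.26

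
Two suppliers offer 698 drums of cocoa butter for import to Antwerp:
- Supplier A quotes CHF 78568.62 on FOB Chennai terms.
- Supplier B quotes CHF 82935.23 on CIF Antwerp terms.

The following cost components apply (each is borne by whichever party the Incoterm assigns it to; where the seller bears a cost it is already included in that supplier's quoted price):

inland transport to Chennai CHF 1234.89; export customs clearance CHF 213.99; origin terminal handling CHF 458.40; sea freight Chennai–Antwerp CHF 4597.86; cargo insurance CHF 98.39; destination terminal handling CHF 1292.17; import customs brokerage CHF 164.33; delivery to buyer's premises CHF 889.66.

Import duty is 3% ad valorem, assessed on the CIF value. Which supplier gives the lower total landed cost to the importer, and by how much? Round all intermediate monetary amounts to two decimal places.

Supplier A (FOB):
CIF value = FOB price + freight + insurance = 78568.62 + 4597.86 + 98.39 = 83264.87
Import duty = 83264.87 × 3% = 2497.95
Buyer bears (A): 4597.86 + 98.39 + 1292.17 + 164.33 + 889.66 = 7042.41
Landed cost (A) = invoice 78568.62 + 7042.41 + duty 2497.95 = 88108.98
Supplier B (CIF):
The CIF price already equals the CIF value: 82935.23
Import duty = 82935.23 × 3% = 2488.06
Buyer bears (B): 1292.17 + 164.33 + 889.66 = 2346.16
Landed cost (B) = invoice 82935.23 + 2346.16 + duty 2488.06 = 87769.45
Difference = |88108.98 − 87769.45| = 339.53

Supplier B is cheaper by CHF 339.53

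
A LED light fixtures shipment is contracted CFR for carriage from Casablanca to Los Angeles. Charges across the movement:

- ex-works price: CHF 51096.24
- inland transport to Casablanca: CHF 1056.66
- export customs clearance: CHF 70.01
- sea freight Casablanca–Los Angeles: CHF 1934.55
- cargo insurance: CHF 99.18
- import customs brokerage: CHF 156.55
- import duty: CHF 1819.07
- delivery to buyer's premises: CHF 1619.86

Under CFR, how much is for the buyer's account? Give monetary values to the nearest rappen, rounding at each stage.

Buyer's account: CHF 3694.66

CFR: the seller pays costs through ocean freight to the destination port, but not insurance.
Seller's account: goods 51096.24 + inland to port 1056.66 + export clearance 70.01 + freight 1934.55 = 54157.46
Buyer's account: insurance 99.18 + brokerage 156.55 + duty 1819.07 + delivery 1619.86 = 3694.66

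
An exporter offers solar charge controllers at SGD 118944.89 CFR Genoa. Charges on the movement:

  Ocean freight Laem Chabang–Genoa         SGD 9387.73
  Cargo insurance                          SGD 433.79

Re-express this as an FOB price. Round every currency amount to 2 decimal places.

Not relevant to the conversion: insurance — on the buyer under both terms; not part of either seller's price.
From CFR to FOB, the seller no longer bears: freight.
FOB price = 118944.89 − 9387.73 = 109557.16

FOB price: SGD 109557.16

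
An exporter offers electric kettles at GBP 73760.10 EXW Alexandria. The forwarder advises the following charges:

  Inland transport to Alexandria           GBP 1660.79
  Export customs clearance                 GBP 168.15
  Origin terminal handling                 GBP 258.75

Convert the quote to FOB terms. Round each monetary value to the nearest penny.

From EXW to FOB, the seller additionally bears: inland to port, export clearance, origin terminal.
FOB price = 73760.10 + 1660.79 + 168.15 + 258.75 = 75847.79

FOB price: GBP 75847.79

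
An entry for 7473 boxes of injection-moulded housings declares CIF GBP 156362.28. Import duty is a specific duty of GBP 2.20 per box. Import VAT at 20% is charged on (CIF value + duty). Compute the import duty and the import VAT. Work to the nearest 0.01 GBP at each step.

Import duty: GBP 16440.60; import VAT: GBP 34560.58

Import duty = 7473 × 2.20 = 16440.60
VAT base = CIF + duty = 156362.28 + 16440.60 = 172802.88
Import VAT = 172802.88 × 20% = 34560.58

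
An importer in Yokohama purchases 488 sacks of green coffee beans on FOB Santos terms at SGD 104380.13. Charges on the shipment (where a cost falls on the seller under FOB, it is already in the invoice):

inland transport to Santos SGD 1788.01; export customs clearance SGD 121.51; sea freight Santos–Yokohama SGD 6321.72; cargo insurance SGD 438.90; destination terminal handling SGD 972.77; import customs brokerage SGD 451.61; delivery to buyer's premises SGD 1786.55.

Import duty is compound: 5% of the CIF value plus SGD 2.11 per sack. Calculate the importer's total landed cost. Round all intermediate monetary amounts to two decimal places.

Total landed cost: SGD 120938.40

FOB: the seller bears costs until goods are on board at the origin port; the buyer bears freight, insurance and all costs thereafter.
Already in the invoice (seller's account under FOB): inland to port, export clearance — exclude.
CIF value = FOB price + freight + insurance = 104380.13 + 6321.72 + 438.90 = 111140.75
Ad valorem component: 111140.75 × 5% = 5557.04
Specific component: 488 × 2.11 = 1029.68
Import duty = 5557.04 + 1029.68 = 6586.72
Buyer bears: freight 6321.72 + insurance 438.90 + destination terminal 972.77 + brokerage 451.61 + delivery 1786.55 + duty 6586.72 = 16558.27
Landed cost = invoice 104380.13 + 16558.27 = 120938.40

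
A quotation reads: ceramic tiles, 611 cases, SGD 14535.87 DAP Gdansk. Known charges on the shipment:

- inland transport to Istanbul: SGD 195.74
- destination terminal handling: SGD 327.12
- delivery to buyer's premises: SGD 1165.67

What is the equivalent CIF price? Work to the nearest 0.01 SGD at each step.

CIF price: SGD 13043.08

Not relevant to the conversion: inland to port — on the seller under both DAP and CIF; already in the DAP price and stays in the CIF price.
From DAP to CIF, the seller no longer bears: destination terminal, delivery.
CIF price = 14535.87 − 327.12 − 1165.67 = 13043.08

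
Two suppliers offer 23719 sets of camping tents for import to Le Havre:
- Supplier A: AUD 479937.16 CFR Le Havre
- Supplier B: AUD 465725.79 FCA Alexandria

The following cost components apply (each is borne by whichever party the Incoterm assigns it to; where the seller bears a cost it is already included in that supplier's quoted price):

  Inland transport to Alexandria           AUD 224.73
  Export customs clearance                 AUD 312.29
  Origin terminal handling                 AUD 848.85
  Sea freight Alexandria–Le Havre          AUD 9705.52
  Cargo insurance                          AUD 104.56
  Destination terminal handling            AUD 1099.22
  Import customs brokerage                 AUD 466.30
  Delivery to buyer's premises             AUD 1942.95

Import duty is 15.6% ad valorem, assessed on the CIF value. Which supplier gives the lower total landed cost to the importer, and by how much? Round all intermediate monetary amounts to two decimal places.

Supplier A (CFR):
CIF value = CFR price + insurance = 479937.16 + 104.56 = 480041.72
Import duty = 480041.72 × 15.6% = 74886.51
Buyer bears (A): 104.56 + 1099.22 + 466.30 + 1942.95 = 3613.03
Landed cost (A) = invoice 479937.16 + 3613.03 + duty 74886.51 = 558436.70
Supplier B (FCA):
CIF value = FCA price + origin terminal + freight + insurance = 465725.79 + 848.85 + 9705.52 + 104.56 = 476384.72
Import duty = 476384.72 × 15.6% = 74316.02
Buyer bears (B): 848.85 + 9705.52 + 104.56 + 1099.22 + 466.30 + 1942.95 = 14167.40
Landed cost (B) = invoice 465725.79 + 14167.40 + duty 74316.02 = 554209.21
Difference = |558436.70 − 554209.21| = 4227.49

Supplier B is cheaper by AUD 4227.49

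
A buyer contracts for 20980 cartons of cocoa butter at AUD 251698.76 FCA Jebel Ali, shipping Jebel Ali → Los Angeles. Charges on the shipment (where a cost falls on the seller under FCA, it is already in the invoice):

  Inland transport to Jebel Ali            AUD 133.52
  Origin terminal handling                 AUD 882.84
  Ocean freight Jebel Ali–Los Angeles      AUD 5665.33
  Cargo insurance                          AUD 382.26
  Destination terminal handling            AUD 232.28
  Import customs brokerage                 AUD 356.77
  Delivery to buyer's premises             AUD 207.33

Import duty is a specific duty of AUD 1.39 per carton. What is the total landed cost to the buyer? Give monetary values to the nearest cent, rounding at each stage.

FCA: the seller delivers export-cleared goods to the carrier; the buyer bears costs from that point.
Already in the invoice (seller's account under FCA): inland to port — exclude.
CIF value = FCA price + origin terminal + freight + insurance = 251698.76 + 882.84 + 5665.33 + 382.26 = 258629.19
Import duty = 20980 × 1.39 = 29162.20
Buyer bears: origin terminal 882.84 + freight 5665.33 + insurance 382.26 + destination terminal 232.28 + brokerage 356.77 + delivery 207.33 + duty 29162.20 = 36889.01
Landed cost = invoice 251698.76 + 36889.01 = 288587.77

Total landed cost: AUD 288587.77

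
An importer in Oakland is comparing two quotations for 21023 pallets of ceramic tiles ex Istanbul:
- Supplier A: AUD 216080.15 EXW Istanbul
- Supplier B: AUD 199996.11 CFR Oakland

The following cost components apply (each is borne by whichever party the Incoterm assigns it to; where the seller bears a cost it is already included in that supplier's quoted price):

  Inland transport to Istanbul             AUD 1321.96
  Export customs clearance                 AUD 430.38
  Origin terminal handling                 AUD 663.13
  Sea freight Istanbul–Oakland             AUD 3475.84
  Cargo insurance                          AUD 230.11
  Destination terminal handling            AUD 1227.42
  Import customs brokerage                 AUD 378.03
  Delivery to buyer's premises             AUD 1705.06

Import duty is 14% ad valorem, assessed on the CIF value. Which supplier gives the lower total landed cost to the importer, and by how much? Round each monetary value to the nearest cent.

Supplier B is cheaper by AUD 25051.90

Supplier A (EXW):
CIF value = EXW price + inland to port + export clearance + origin terminal + freight + insurance = 216080.15 + 1321.96 + 430.38 + 663.13 + 3475.84 + 230.11 = 222201.57
Import duty = 222201.57 × 14% = 31108.22
Buyer bears (A): 1321.96 + 430.38 + 663.13 + 3475.84 + 230.11 + 1227.42 + 378.03 + 1705.06 = 9431.93
Landed cost (A) = invoice 216080.15 + 9431.93 + duty 31108.22 = 256620.30
Supplier B (CFR):
CIF value = CFR price + insurance = 199996.11 + 230.11 = 200226.22
Import duty = 200226.22 × 14% = 28031.67
Buyer bears (B): 230.11 + 1227.42 + 378.03 + 1705.06 = 3540.62
Landed cost (B) = invoice 199996.11 + 3540.62 + duty 28031.67 = 231568.40
Difference = |256620.30 − 231568.40| = 25051.90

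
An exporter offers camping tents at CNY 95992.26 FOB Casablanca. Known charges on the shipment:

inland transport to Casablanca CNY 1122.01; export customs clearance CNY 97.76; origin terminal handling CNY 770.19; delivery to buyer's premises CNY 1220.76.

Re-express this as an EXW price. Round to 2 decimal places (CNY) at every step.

Not relevant to the conversion: delivery — on the buyer under both terms; not part of either seller's price.
From FOB to EXW, the seller no longer bears: inland to port, export clearance, origin terminal.
EXW price = 95992.26 − 1122.01 − 97.76 − 770.19 = 94002.30

EXW price: CNY 94002.30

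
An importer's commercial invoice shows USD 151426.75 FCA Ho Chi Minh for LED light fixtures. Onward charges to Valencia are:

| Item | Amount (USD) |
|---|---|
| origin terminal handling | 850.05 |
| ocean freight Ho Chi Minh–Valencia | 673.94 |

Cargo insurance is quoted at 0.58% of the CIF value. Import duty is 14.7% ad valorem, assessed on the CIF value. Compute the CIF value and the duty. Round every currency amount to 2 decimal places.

Let C be the CIF value. C = FCA price + pre-shipment costs + freight + 0.58% × C
C − 0.58% × C = 151426.75 + 850.05 + 673.94
0.9942 × C = 152950.74
C = 152950.74 / 0.9942 = 153843.03
Insurance premium = 0.58% × 153843.03 = 892.29
Import duty = 153843.03 × 14.7% = 22614.93

CIF value: USD 153843.03; import duty: USD 22614.93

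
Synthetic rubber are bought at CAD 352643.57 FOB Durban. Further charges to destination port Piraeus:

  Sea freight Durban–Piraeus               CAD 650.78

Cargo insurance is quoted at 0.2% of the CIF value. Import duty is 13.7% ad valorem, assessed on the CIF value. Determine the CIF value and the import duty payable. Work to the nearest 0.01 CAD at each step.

CIF value: CAD 354002.35; import duty: CAD 48498.32

Let C be the CIF value. C = FOB price + freight + 0.2% × C
C − 0.2% × C = 352643.57 + 650.78
0.998 × C = 353294.35
C = 353294.35 / 0.998 = 354002.35
Insurance premium = 0.2% × 354002.35 = 708.00
Import duty = 354002.35 × 13.7% = 48498.32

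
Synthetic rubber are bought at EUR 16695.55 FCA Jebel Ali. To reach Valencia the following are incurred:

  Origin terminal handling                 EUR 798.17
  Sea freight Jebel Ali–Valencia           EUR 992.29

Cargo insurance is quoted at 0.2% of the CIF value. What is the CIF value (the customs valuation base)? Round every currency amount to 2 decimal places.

CIF value: EUR 18523.06

Let C be the CIF value. C = FCA price + pre-shipment costs + freight + 0.2% × C
C − 0.2% × C = 16695.55 + 798.17 + 992.29
0.998 × C = 18486.01
C = 18486.01 / 0.998 = 18523.06
Insurance premium = 0.2% × 18523.06 = 37.05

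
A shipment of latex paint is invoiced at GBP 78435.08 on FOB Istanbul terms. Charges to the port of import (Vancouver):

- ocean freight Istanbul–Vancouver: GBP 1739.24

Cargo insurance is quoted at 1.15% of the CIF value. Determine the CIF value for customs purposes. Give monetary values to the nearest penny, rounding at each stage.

Let C be the CIF value. C = FOB price + freight + 1.15% × C
C − 1.15% × C = 78435.08 + 1739.24
0.9885 × C = 80174.32
C = 80174.32 / 0.9885 = 81107.05
Insurance premium = 1.15% × 81107.05 = 932.73

CIF value: GBP 81107.05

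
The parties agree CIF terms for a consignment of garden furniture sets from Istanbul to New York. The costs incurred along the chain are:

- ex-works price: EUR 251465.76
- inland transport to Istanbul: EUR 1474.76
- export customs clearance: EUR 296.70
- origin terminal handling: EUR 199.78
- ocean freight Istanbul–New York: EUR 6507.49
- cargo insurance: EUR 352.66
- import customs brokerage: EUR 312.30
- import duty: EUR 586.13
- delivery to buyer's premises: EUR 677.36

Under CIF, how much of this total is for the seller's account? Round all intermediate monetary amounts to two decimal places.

CIF: the seller pays costs through ocean freight and marine insurance to the destination port.
Seller's account: goods 251465.76 + inland to port 1474.76 + export clearance 296.70 + origin terminal 199.78 + freight 6507.49 + insurance 352.66 = 260297.15
Buyer's account: brokerage 312.30 + duty 586.13 + delivery 677.36 = 1575.79

Seller's account: EUR 260297.15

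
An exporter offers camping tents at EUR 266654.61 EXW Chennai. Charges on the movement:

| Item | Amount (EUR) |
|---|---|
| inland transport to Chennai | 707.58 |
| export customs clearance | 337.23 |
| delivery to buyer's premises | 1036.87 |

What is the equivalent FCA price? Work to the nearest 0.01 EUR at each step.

Not relevant to the conversion: delivery — on the buyer under both terms; not part of either seller's price.
From EXW to FCA, the seller additionally bears: inland to port, export clearance.
FCA price = 266654.61 + 707.58 + 337.23 = 267699.42

FCA price: EUR 267699.42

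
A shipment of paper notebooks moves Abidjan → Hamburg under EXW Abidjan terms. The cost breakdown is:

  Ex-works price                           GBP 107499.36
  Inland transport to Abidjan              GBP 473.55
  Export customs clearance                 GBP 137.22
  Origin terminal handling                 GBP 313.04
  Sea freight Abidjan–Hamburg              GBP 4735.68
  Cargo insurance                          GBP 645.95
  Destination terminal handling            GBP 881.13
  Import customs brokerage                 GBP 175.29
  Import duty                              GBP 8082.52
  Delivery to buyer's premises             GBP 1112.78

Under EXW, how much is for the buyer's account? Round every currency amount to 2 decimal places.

Buyer's account: GBP 16557.16

EXW: the seller makes goods available at their premises; the buyer bears all onward costs.
Seller's account: goods 107499.36 = 107499.36
Buyer's account: inland to port 473.55 + export clearance 137.22 + origin terminal 313.04 + freight 4735.68 + insurance 645.95 + destination terminal 881.13 + brokerage 175.29 + duty 8082.52 + delivery 1112.78 = 16557.16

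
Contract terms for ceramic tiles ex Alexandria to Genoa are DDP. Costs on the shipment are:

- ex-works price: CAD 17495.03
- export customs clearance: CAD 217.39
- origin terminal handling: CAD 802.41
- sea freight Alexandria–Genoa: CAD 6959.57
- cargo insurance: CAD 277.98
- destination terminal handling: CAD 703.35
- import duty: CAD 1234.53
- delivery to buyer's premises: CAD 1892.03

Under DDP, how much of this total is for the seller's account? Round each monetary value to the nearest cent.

Seller's account: CAD 29582.29

DDP: the seller bears all costs including import duty.
Seller's account: goods 17495.03 + export clearance 217.39 + origin terminal 802.41 + freight 6959.57 + insurance 277.98 + destination terminal 703.35 + duty 1234.53 + delivery 1892.03 = 29582.29
Buyer's account: 0.00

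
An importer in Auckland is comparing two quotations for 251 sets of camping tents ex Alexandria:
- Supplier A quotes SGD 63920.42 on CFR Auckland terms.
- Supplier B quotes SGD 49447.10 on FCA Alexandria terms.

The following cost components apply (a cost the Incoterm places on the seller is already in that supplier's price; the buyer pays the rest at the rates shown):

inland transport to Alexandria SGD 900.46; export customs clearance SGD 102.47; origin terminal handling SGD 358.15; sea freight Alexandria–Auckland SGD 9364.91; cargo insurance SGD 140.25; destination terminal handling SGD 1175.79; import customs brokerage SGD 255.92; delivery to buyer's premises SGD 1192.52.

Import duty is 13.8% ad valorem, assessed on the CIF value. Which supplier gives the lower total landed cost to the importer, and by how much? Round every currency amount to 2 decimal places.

Supplier B is cheaper by SGD 5405.79

Supplier A (CFR):
CIF value = CFR price + insurance = 63920.42 + 140.25 = 64060.67
Import duty = 64060.67 × 13.8% = 8840.37
Buyer bears (A): 140.25 + 1175.79 + 255.92 + 1192.52 = 2764.48
Landed cost (A) = invoice 63920.42 + 2764.48 + duty 8840.37 = 75525.27
Supplier B (FCA):
CIF value = FCA price + origin terminal + freight + insurance = 49447.10 + 358.15 + 9364.91 + 140.25 = 59310.41
Import duty = 59310.41 × 13.8% = 8184.84
Buyer bears (B): 358.15 + 9364.91 + 140.25 + 1175.79 + 255.92 + 1192.52 = 12487.54
Landed cost (B) = invoice 49447.10 + 12487.54 + duty 8184.84 = 70119.48
Difference = |75525.27 − 70119.48| = 5405.79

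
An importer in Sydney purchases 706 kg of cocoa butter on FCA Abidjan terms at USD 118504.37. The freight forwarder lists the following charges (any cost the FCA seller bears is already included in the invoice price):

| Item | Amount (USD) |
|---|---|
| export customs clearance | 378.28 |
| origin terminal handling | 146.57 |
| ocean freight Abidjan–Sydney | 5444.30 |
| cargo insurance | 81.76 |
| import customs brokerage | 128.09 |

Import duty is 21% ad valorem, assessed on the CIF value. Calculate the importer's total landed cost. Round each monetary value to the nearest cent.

Total landed cost: USD 150382.26

FCA: the seller delivers export-cleared goods to the carrier; the buyer bears costs from that point.
Already in the invoice (seller's account under FCA): export clearance — exclude.
CIF value = FCA price + origin terminal + freight + insurance = 118504.37 + 146.57 + 5444.30 + 81.76 = 124177.00
Import duty = 124177.00 × 21% = 26077.17
Buyer bears: origin terminal 146.57 + freight 5444.30 + insurance 81.76 + brokerage 128.09 + duty 26077.17 = 31877.89
Landed cost = invoice 118504.37 + 31877.89 = 150382.26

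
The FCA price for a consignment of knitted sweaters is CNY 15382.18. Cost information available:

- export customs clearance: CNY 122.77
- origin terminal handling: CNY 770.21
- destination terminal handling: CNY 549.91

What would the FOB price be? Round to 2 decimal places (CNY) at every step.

Not relevant to the conversion: export clearance — on the seller under both FCA and FOB; already in the FCA price and stays in the FOB price. destination terminal — on the buyer under both terms; not part of either seller's price.
From FCA to FOB, the seller additionally bears: origin terminal.
FOB price = 15382.18 + 770.21 = 16152.39

FOB price: CNY 16152.39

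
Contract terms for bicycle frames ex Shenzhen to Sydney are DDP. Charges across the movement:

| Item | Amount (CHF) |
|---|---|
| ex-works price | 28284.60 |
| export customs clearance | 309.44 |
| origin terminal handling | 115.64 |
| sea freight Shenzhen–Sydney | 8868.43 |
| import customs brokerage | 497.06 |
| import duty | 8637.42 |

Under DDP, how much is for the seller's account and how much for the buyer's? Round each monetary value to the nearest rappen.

Seller: CHF 46712.59; buyer: CHF 0.00

DDP: the seller bears all costs including import duty.
Seller's account: goods 28284.60 + export clearance 309.44 + origin terminal 115.64 + freight 8868.43 + brokerage 497.06 + duty 8637.42 = 46712.59
Buyer's account: 0.00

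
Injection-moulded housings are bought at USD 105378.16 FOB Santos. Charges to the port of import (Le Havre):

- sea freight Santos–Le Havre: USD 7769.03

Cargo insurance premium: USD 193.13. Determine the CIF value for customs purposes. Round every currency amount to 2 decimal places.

CIF value: USD 113340.32

CIF = FOB price + freight + insurance
CIF = 105378.16 + 7769.03 + 193.13 = 113340.32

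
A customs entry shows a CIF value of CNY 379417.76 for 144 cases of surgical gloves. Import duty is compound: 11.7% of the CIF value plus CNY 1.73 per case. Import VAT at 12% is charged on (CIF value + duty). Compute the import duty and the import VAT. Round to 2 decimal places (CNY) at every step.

Ad valorem component: 379417.76 × 11.7% = 44391.88
Specific component: 144 × 1.73 = 249.12
Import duty = 44391.88 + 249.12 = 44641.00
VAT base = CIF + duty = 379417.76 + 44641.00 = 424058.76
Import VAT = 424058.76 × 12% = 50887.05

Import duty: CNY 44641.00; import VAT: CNY 50887.05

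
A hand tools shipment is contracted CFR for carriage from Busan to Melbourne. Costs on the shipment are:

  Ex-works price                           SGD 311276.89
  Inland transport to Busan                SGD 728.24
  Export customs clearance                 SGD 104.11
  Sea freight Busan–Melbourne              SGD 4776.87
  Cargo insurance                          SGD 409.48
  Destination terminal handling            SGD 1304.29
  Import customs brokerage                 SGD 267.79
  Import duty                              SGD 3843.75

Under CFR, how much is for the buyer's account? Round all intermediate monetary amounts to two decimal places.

CFR: the seller pays costs through ocean freight to the destination port, but not insurance.
Seller's account: goods 311276.89 + inland to port 728.24 + export clearance 104.11 + freight 4776.87 = 316886.11
Buyer's account: insurance 409.48 + destination terminal 1304.29 + brokerage 267.79 + duty 3843.75 = 5825.31

Buyer's account: SGD 5825.31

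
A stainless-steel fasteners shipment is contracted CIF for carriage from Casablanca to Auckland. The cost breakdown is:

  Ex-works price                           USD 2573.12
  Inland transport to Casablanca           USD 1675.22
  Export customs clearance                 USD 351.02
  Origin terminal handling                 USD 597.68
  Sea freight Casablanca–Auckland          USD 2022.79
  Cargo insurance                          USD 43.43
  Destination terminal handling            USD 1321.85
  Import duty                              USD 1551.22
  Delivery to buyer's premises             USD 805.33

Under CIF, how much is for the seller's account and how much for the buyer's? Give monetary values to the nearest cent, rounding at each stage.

Seller: USD 7263.26; buyer: USD 3678.40

CIF: the seller pays costs through ocean freight and marine insurance to the destination port.
Seller's account: goods 2573.12 + inland to port 1675.22 + export clearance 351.02 + origin terminal 597.68 + freight 2022.79 + insurance 43.43 = 7263.26
Buyer's account: destination terminal 1321.85 + duty 1551.22 + delivery 805.33 = 3678.40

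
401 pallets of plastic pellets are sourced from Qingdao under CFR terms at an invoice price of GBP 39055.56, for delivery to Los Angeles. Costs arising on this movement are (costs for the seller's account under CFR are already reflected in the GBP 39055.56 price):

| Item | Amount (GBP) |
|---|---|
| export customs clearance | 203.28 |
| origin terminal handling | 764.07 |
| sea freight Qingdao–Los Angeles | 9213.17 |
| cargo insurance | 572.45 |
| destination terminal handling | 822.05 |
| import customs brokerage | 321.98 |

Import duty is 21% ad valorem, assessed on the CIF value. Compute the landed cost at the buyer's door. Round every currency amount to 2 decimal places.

Total landed cost: GBP 49093.92

CFR: the seller pays costs through ocean freight to the destination port, but not insurance.
Already in the invoice (seller's account under CFR): export clearance, origin terminal, freight — exclude.
CIF value = CFR price + insurance = 39055.56 + 572.45 = 39628.01
Import duty = 39628.01 × 21% = 8321.88
Buyer bears: insurance 572.45 + destination terminal 822.05 + brokerage 321.98 + duty 8321.88 = 10038.36
Landed cost = invoice 39055.56 + 10038.36 = 49093.92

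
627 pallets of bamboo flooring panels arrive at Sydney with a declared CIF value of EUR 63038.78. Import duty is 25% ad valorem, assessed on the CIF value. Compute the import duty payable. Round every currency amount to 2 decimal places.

Import duty: EUR 15759.70

Import duty = 63038.78 × 25% = 15759.70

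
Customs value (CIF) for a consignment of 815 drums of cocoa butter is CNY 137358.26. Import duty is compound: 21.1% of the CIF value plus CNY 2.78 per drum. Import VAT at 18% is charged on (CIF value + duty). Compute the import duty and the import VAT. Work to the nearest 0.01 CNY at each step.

Import duty: CNY 31248.29; import VAT: CNY 30349.18

Ad valorem component: 137358.26 × 21.1% = 28982.59
Specific component: 815 × 2.78 = 2265.70
Import duty = 28982.59 + 2265.70 = 31248.29
VAT base = CIF + duty = 137358.26 + 31248.29 = 168606.55
Import VAT = 168606.55 × 18% = 30349.18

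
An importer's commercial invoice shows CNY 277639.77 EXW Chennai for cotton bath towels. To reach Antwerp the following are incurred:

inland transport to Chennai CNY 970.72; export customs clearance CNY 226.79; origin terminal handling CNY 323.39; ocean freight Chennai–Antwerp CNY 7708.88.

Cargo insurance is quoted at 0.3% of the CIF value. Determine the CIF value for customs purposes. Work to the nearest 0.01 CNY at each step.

CIF value: CNY 287732.75

Let C be the CIF value. C = EXW price + pre-shipment costs + freight + 0.3% × C
C − 0.3% × C = 277639.77 + 970.72 + 226.79 + 323.39 + 7708.88
0.997 × C = 286869.55
C = 286869.55 / 0.997 = 287732.75
Insurance premium = 0.3% × 287732.75 = 863.20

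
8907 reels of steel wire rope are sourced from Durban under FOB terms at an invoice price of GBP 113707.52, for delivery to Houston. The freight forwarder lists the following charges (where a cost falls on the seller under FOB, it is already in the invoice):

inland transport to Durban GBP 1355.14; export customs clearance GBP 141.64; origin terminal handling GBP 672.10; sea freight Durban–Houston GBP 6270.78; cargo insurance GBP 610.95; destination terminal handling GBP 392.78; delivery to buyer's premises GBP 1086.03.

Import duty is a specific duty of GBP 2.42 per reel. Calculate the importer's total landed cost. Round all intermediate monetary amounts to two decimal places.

Total landed cost: GBP 143623.00

FOB: the seller bears costs until goods are on board at the origin port; the buyer bears freight, insurance and all costs thereafter.
Already in the invoice (seller's account under FOB): inland to port, export clearance, origin terminal — exclude.
CIF value = FOB price + freight + insurance = 113707.52 + 6270.78 + 610.95 = 120589.25
Import duty = 8907 × 2.42 = 21554.94
Buyer bears: freight 6270.78 + insurance 610.95 + destination terminal 392.78 + delivery 1086.03 + duty 21554.94 = 29915.48
Landed cost = invoice 113707.52 + 29915.48 = 143623.00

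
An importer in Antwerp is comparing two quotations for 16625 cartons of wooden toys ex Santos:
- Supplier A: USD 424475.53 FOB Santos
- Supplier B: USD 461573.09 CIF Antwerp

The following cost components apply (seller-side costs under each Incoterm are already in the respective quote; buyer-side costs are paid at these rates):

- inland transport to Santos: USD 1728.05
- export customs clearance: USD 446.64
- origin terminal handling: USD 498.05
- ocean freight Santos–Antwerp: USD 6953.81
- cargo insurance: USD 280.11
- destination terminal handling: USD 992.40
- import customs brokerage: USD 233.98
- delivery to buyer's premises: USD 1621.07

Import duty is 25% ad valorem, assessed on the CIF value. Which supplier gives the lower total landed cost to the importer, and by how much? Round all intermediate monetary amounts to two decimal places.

Supplier A is cheaper by USD 37329.55

Supplier A (FOB):
CIF value = FOB price + freight + insurance = 424475.53 + 6953.81 + 280.11 = 431709.45
Import duty = 431709.45 × 25% = 107927.36
Buyer bears (A): 6953.81 + 280.11 + 992.40 + 233.98 + 1621.07 = 10081.37
Landed cost (A) = invoice 424475.53 + 10081.37 + duty 107927.36 = 542484.26
Supplier B (CIF):
The CIF price already equals the CIF value: 461573.09
Import duty = 461573.09 × 25% = 115393.27
Buyer bears (B): 992.40 + 233.98 + 1621.07 = 2847.45
Landed cost (B) = invoice 461573.09 + 2847.45 + duty 115393.27 = 579813.81
Difference = |542484.26 − 579813.81| = 37329.55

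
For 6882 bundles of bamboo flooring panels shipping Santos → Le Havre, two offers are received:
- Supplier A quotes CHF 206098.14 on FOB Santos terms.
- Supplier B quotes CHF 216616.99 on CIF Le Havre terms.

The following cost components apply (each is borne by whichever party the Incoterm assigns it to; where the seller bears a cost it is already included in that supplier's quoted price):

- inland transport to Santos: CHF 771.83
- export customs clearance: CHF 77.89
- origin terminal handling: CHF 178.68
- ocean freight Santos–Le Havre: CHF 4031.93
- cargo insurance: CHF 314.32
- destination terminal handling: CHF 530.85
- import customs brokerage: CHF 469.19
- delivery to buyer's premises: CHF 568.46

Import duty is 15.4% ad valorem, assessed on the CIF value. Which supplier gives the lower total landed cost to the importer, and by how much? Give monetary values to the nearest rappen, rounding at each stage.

Supplier A (FOB):
CIF value = FOB price + freight + insurance = 206098.14 + 4031.93 + 314.32 = 210444.39
Import duty = 210444.39 × 15.4% = 32408.44
Buyer bears (A): 4031.93 + 314.32 + 530.85 + 469.19 + 568.46 = 5914.75
Landed cost (A) = invoice 206098.14 + 5914.75 + duty 32408.44 = 244421.33
Supplier B (CIF):
The CIF price already equals the CIF value: 216616.99
Import duty = 216616.99 × 15.4% = 33359.02
Buyer bears (B): 530.85 + 469.19 + 568.46 = 1568.50
Landed cost (B) = invoice 216616.99 + 1568.50 + duty 33359.02 = 251544.51
Difference = |244421.33 − 251544.51| = 7123.18

Supplier A is cheaper by CHF 7123.18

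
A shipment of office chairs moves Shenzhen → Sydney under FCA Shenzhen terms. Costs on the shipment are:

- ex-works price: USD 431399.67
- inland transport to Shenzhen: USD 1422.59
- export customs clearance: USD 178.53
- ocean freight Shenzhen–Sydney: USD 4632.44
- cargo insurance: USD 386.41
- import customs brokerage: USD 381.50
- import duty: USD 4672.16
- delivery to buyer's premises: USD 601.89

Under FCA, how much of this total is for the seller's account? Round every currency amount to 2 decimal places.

FCA: the seller delivers export-cleared goods to the carrier; the buyer bears costs from that point.
Seller's account: goods 431399.67 + inland to port 1422.59 + export clearance 178.53 = 433000.79
Buyer's account: freight 4632.44 + insurance 386.41 + brokerage 381.50 + duty 4672.16 + delivery 601.89 = 10674.40

Seller's account: USD 433000.79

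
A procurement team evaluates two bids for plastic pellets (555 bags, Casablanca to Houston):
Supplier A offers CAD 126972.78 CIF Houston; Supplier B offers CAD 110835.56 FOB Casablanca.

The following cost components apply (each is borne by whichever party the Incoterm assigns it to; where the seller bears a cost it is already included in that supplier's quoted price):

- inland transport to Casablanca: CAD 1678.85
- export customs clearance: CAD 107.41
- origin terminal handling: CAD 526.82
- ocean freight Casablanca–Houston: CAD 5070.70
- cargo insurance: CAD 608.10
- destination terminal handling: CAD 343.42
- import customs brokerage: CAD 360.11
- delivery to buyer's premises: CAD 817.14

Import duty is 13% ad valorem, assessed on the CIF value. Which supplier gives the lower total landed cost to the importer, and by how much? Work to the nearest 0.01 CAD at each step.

Supplier A (CIF):
The CIF price already equals the CIF value: 126972.78
Import duty = 126972.78 × 13% = 16506.46
Buyer bears (A): 343.42 + 360.11 + 817.14 = 1520.67
Landed cost (A) = invoice 126972.78 + 1520.67 + duty 16506.46 = 144999.91
Supplier B (FOB):
CIF value = FOB price + freight + insurance = 110835.56 + 5070.70 + 608.10 = 116514.36
Import duty = 116514.36 × 13% = 15146.87
Buyer bears (B): 5070.70 + 608.10 + 343.42 + 360.11 + 817.14 = 7199.47
Landed cost (B) = invoice 110835.56 + 7199.47 + duty 15146.87 = 133181.90
Difference = |144999.91 − 133181.90| = 11818.01

Supplier B is cheaper by CAD 11818.01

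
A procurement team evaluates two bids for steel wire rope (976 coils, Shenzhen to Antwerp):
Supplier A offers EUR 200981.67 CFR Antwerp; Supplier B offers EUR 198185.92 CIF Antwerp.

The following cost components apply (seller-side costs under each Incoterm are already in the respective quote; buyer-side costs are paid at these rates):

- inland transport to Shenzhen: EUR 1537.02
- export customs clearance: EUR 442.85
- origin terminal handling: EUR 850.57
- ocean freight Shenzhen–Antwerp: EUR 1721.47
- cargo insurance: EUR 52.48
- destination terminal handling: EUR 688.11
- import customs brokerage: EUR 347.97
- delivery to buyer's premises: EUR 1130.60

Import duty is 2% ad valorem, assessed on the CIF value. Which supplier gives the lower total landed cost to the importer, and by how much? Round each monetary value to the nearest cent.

Supplier A (CFR):
CIF value = CFR price + insurance = 200981.67 + 52.48 = 201034.15
Import duty = 201034.15 × 2% = 4020.68
Buyer bears (A): 52.48 + 688.11 + 347.97 + 1130.60 = 2219.16
Landed cost (A) = invoice 200981.67 + 2219.16 + duty 4020.68 = 207221.51
Supplier B (CIF):
The CIF price already equals the CIF value: 198185.92
Import duty = 198185.92 × 2% = 3963.72
Buyer bears (B): 688.11 + 347.97 + 1130.60 = 2166.68
Landed cost (B) = invoice 198185.92 + 2166.68 + duty 3963.72 = 204316.32
Difference = |207221.51 − 204316.32| = 2905.19

Supplier B is cheaper by EUR 2905.19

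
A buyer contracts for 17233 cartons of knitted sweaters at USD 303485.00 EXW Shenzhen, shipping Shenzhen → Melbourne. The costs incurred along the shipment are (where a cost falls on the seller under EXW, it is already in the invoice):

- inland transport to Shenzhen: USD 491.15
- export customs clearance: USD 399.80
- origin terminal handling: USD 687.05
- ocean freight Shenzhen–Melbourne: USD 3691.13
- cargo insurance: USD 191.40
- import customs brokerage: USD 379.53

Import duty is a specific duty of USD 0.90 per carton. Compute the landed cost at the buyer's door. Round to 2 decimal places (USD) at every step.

EXW: the seller makes goods available at their premises; the buyer bears all onward costs.
CIF value = EXW price + inland to port + export clearance + origin terminal + freight + insurance = 303485.00 + 491.15 + 399.80 + 687.05 + 3691.13 + 191.40 = 308945.53
Import duty = 17233 × 0.90 = 15509.70
Buyer bears: inland to port 491.15 + export clearance 399.80 + origin terminal 687.05 + freight 3691.13 + insurance 191.40 + brokerage 379.53 + duty 15509.70 = 21349.76
Landed cost = invoice 303485.00 + 21349.76 = 324834.76

Total landed cost: USD 324834.76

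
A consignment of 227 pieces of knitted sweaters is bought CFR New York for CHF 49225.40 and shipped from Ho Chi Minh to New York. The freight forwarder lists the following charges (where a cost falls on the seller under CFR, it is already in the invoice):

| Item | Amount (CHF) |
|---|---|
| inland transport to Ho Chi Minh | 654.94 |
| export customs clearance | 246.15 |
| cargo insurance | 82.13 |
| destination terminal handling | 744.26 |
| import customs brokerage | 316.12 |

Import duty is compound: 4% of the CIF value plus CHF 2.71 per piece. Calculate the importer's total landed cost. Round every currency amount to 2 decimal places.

CFR: the seller pays costs through ocean freight to the destination port, but not insurance.
Already in the invoice (seller's account under CFR): inland to port, export clearance — exclude.
CIF value = CFR price + insurance = 49225.40 + 82.13 = 49307.53
Ad valorem component: 49307.53 × 4% = 1972.30
Specific component: 227 × 2.71 = 615.17
Import duty = 1972.30 + 615.17 = 2587.47
Buyer bears: insurance 82.13 + destination terminal 744.26 + brokerage 316.12 + duty 2587.47 = 3729.98
Landed cost = invoice 49225.40 + 3729.98 = 52955.38

Total landed cost: CHF 52955.38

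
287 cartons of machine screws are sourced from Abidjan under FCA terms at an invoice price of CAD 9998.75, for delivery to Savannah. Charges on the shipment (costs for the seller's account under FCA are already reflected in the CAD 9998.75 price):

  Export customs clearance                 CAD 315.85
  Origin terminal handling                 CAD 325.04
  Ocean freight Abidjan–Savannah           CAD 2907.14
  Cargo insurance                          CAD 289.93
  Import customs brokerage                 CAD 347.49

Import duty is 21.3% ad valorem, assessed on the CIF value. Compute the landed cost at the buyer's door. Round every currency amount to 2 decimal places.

Total landed cost: CAD 16748.29

FCA: the seller delivers export-cleared goods to the carrier; the buyer bears costs from that point.
Already in the invoice (seller's account under FCA): export clearance — exclude.
CIF value = FCA price + origin terminal + freight + insurance = 9998.75 + 325.04 + 2907.14 + 289.93 = 13520.86
Import duty = 13520.86 × 21.3% = 2879.94
Buyer bears: origin terminal 325.04 + freight 2907.14 + insurance 289.93 + brokerage 347.49 + duty 2879.94 = 6749.54
Landed cost = invoice 9998.75 + 6749.54 = 16748.29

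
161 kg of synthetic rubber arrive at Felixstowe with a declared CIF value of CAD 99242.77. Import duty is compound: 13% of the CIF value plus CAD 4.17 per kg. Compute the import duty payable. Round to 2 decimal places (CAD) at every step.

Import duty: CAD 13572.93

Ad valorem component: 99242.77 × 13% = 12901.56
Specific component: 161 × 4.17 = 671.37
Import duty = 12901.56 + 671.37 = 13572.93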